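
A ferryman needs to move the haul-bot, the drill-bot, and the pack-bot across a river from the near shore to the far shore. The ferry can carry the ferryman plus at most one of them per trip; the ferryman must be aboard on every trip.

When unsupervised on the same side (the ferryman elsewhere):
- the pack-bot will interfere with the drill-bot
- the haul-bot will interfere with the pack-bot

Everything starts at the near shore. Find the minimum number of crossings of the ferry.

Counting alone: the ferryman can take at most 1 across per trip to the far shore, so moving all 3 needs at least 3 loaded trips out, with a return between consecutive ones — at least 5 crossings.
The safety rule pushes this higher. Following every safe sequence of crossings, the most of the 3 that can be at the far shore as the ferry arrives there on crossing 5 is 2 — never all 3.
So no plan with fewer than 7 crossings exists, and this one achieves 7:
1. Ferryman goes to the far shore with the pack-bot.  [the near shore: the drill-bot, the haul-bot | the far shore: the pack-bot]
2. Ferryman goes back to the near shore alone.  [the near shore: the drill-bot, the haul-bot | the far shore: the pack-bot]
3. Ferryman goes to the far shore with the haul-bot.  [the near shore: the drill-bot | the far shore: the haul-bot, the pack-bot]
4. Ferryman goes back to the near shore with the pack-bot.  [the near shore: the drill-bot, the pack-bot | the far shore: the haul-bot]
5. Ferryman goes to the far shore with the drill-bot.  [the near shore: the pack-bot | the far shore: the drill-bot, the haul-bot]
6. Ferryman goes back to the near shore alone.  [the near shore: the pack-bot | the far shore: the drill-bot, the haul-bot]
7. Ferryman goes to the far shore with the pack-bot.  [the near shore: — | the far shore: the drill-bot, the haul-bot, the pack-bot]

7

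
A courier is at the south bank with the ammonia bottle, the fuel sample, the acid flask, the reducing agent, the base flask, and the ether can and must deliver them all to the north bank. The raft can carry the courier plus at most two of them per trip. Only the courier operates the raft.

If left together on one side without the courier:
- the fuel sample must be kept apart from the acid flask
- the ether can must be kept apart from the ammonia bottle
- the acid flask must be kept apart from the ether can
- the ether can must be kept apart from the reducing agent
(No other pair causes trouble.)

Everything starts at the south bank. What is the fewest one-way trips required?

7

Counting alone: the courier can take at most 2 across per trip to the north bank, so moving all 6 needs at least 3 loaded trips out, with a return between consecutive ones — at least 5 crossings.
The safety rule pushes this higher. Following every safe sequence of crossings, the most of the 6 that can be at the north bank as the raft arrives there on crossing 5 is 5 — never all 6.
So no plan with fewer than 7 crossings exists, and this one achieves 7:
1. Courier goes to the north bank with the ether can and the fuel sample.
2. Courier goes back to the south bank alone.
3. Courier goes to the north bank with the base flask.
4. Courier goes back to the south bank alone.
5. Courier goes to the north bank with the ammonia bottle and the reducing agent.
6. Courier goes back to the south bank with the ether can.
7. Courier goes to the north bank with the acid flask and the ether can.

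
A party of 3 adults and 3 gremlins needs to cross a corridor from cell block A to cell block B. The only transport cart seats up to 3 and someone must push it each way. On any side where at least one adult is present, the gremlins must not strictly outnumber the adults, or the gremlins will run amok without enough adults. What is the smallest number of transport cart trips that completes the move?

Counting alone: each trip to cell block B takes at most 3 across and each return brings at least 1 back, so after t trips out (and t−1 returns) at most 3t − (t−1) of the 6 are across; that first reaches 6 at t = 3, so at least 5 crossings are needed.
The plan below uses exactly 5 crossings, so it is optimal:
1. 2 gremlins → cell block B.  (cell block A: 3A 1G; cell block B: 0A 2G)
2. 1 gremlin ← cell block A.  (cell block A: 3A 2G; cell block B: 0A 1G)
3. 3 adults → cell block B.  (cell block A: 0A 2G; cell block B: 3A 1G)
4. 1 gremlin ← cell block A.  (cell block A: 0A 3G; cell block B: 3A 0G)
5. 3 gremlins → cell block B.  (cell block A: 0A 0G; cell block B: 3A 3G)

5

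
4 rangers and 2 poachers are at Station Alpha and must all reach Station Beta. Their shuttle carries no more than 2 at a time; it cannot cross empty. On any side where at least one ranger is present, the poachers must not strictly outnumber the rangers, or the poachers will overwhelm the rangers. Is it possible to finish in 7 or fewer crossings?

Counting alone: each trip to Station Beta takes at most 2 across and each return brings at least 1 back, so after t trips out (and t−1 returns) at most 2t − (t−1) of the 6 are across; that first reaches 6 at t = 5, so at least 9 crossings are needed.
Since 7 < 9, 7 crossings cannot be enough. (The shortest complete plan in fact takes 9:)
1. 2 poachers → Station Beta.  (Station Alpha: 4R 0P; Station Beta: 0R 2P)
2. 1 poacher ← Station Alpha.  (Station Alpha: 4R 1P; Station Beta: 0R 1P)
3. 2 rangers → Station Beta.  (Station Alpha: 2R 1P; Station Beta: 2R 1P)
4. 1 poacher ← Station Alpha.  (Station Alpha: 2R 2P; Station Beta: 2R 0P)
5. 2 poachers → Station Beta.  (Station Alpha: 2R 0P; Station Beta: 2R 2P)
6. 1 poacher ← Station Alpha.  (Station Alpha: 2R 1P; Station Beta: 2R 1P)
7. 1 ranger and 1 poacher → Station Beta.  (Station Alpha: 1R 0P; Station Beta: 3R 2P)
8. 1 poacher ← Station Alpha.  (Station Alpha: 1R 1P; Station Beta: 3R 1P)
9. 1 ranger and 1 poacher → Station Beta.  (Station Alpha: 0R 0P; Station Beta: 4R 2P)

No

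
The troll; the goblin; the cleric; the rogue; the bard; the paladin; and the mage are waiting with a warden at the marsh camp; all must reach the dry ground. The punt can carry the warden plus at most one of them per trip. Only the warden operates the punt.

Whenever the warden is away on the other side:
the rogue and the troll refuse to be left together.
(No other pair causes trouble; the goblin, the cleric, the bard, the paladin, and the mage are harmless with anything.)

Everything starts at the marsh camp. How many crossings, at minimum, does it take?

13

Counting alone: the warden can take at most 1 across per trip to the dry ground, so moving all 7 needs at least 7 loaded trips out, with a return between consecutive ones — at least 13 crossings.
The plan below uses exactly 13 crossings, so it is optimal:
1. Warden goes to the dry ground with the troll.  [the marsh camp: the bard, the cleric, the goblin, the mage, the paladin, the rogue | the dry ground: the troll]
2. Warden goes back to the marsh camp alone.  [the marsh camp: the bard, the cleric, the goblin, the mage, the paladin, the rogue | the dry ground: the troll]
3. Warden goes to the dry ground with the goblin.  [the marsh camp: the bard, the cleric, the mage, the paladin, the rogue | the dry ground: the goblin, the troll]
4. Warden goes back to the marsh camp alone.  [the marsh camp: the bard, the cleric, the mage, the paladin, the rogue | the dry ground: the goblin, the troll]
5. Warden goes to the dry ground with the cleric.  [the marsh camp: the bard, the mage, the paladin, the rogue | the dry ground: the cleric, the goblin, the troll]
6. Warden goes back to the marsh camp alone.  [the marsh camp: the bard, the mage, the paladin, the rogue | the dry ground: the cleric, the goblin, the troll]
7. Warden goes to the dry ground with the bard.  [the marsh camp: the mage, the paladin, the rogue | the dry ground: the bard, the cleric, the goblin, the troll]
8. Warden goes back to the marsh camp alone.  [the marsh camp: the mage, the paladin, the rogue | the dry ground: the bard, the cleric, the goblin, the troll]
9. Warden goes to the dry ground with the paladin.  [the marsh camp: the mage, the rogue | the dry ground: the bard, the cleric, the goblin, the paladin, the troll]
10. Warden goes back to the marsh camp alone.  [the marsh camp: the mage, the rogue | the dry ground: the bard, the cleric, the goblin, the paladin, the troll]
11. Warden goes to the dry ground with the mage.  [the marsh camp: the rogue | the dry ground: the bard, the cleric, the goblin, the mage, the paladin, the troll]
12. Warden goes back to the marsh camp alone.  [the marsh camp: the rogue | the dry ground: the bard, the cleric, the goblin, the mage, the paladin, the troll]
13. Warden goes to the dry ground with the rogue.  [the marsh camp: — | the dry ground: the bard, the cleric, the goblin, the mage, the paladin, the rogue, the troll]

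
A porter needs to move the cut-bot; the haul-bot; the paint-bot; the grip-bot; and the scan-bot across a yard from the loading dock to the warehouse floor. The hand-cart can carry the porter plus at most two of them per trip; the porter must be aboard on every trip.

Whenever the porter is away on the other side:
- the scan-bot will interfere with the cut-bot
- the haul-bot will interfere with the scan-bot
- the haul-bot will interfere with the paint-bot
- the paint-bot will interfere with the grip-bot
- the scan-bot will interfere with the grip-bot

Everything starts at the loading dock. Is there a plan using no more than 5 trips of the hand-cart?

Counting alone: the porter can take at most 2 across per trip to the warehouse floor, so moving all 5 needs at least 3 loaded trips out, with a return between consecutive ones — at least 5 crossings.
The safety rule pushes this higher. Following every safe sequence of crossings, the most of the 5 that can be at the warehouse floor as the hand-cart arrives there on crossing 5 is 4 — never all 5.
So the move cannot be finished within 5 crossings. (The shortest complete plan takes 7:)
1. Porter goes to the warehouse floor with the paint-bot and the scan-bot.  [the loading dock: the cut-bot, the grip-bot, the haul-bot | the warehouse floor: the paint-bot, the scan-bot]
2. Porter goes back to the loading dock alone.  [the loading dock: the cut-bot, the grip-bot, the haul-bot | the warehouse floor: the paint-bot, the scan-bot]
3. Porter goes to the warehouse floor with the cut-bot.  [the loading dock: the grip-bot, the haul-bot | the warehouse floor: the cut-bot, the paint-bot, the scan-bot]
4. Porter goes back to the loading dock with the scan-bot.  [the loading dock: the grip-bot, the haul-bot, the scan-bot | the warehouse floor: the cut-bot, the paint-bot]
5. Porter goes to the warehouse floor with the grip-bot and the haul-bot.  [the loading dock: the scan-bot | the warehouse floor: the cut-bot, the grip-bot, the haul-bot, the paint-bot]
6. Porter goes back to the loading dock with the paint-bot.  [the loading dock: the paint-bot, the scan-bot | the warehouse floor: the cut-bot, the grip-bot, the haul-bot]
7. Porter goes to the warehouse floor with the paint-bot and the scan-bot.  [the loading dock: — | the warehouse floor: the cut-bot, the grip-bot, the haul-bot, the paint-bot, the scan-bot]

No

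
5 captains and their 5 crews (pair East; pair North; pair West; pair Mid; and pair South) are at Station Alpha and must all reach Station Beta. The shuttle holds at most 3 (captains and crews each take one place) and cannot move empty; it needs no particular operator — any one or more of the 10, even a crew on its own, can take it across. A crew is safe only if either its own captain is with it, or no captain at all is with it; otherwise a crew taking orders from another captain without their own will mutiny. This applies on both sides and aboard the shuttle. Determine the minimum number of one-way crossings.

11

Counting alone: each trip to Station Beta takes at most 3 across and each return brings at least 1 back, so after t trips out (and t−1 returns) at most 3t − (t−1) of the 10 are across; that first reaches 10 at t = 5, so at least 9 crossings are needed.
The safety rule pushes this higher. Following every safe sequence of crossings, the most of the 10 that can be at Station Beta as the shuttle arrives there on crossing 9 is 9 — never all 10.
So no plan with fewer than 11 crossings exists, and this one achieves 11:
1. captain East and crew East cross → Station Beta.
2. captain East crosses ← Station Alpha.
3. crew Mid, crew North, and crew West cross → Station Beta.
4. crew East crosses ← Station Alpha.
5. captain Mid, captain North, and captain West cross → Station Beta.
6. captain North and crew North cross ← Station Alpha.
7. captain East, captain North, and captain South cross → Station Beta.
8. crew West crosses ← Station Alpha.
9. crew East and crew North cross → Station Beta.
10. crew East crosses ← Station Alpha.
11. crew East, crew South, and crew West cross → Station Beta.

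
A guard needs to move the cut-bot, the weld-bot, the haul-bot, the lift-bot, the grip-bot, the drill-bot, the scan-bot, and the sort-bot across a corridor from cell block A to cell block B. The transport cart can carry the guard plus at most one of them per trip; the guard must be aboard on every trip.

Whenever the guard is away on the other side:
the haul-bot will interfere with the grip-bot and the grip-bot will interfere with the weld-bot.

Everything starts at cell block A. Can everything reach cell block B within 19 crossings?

Yes — this plan uses 17 crossings (≤ 19):
1. Guard goes to cell block B with the grip-bot.  [cell block A: the cut-bot, the drill-bot, the haul-bot, the lift-bot, the scan-bot, the sort-bot, the weld-bot | cell block B: the grip-bot]
2. Guard goes back to cell block A alone.  [cell block A: the cut-bot, the drill-bot, the haul-bot, the lift-bot, the scan-bot, the sort-bot, the weld-bot | cell block B: the grip-bot]
3. Guard goes to cell block B with the cut-bot.  [cell block A: the drill-bot, the haul-bot, the lift-bot, the scan-bot, the sort-bot, the weld-bot | cell block B: the cut-bot, the grip-bot]
4. Guard goes back to cell block A alone.  [cell block A: the drill-bot, the haul-bot, the lift-bot, the scan-bot, the sort-bot, the weld-bot | cell block B: the cut-bot, the grip-bot]
5. Guard goes to cell block B with the weld-bot.  [cell block A: the drill-bot, the haul-bot, the lift-bot, the scan-bot, the sort-bot | cell block B: the cut-bot, the grip-bot, the weld-bot]
6. Guard goes back to cell block A with the grip-bot.  [cell block A: the drill-bot, the grip-bot, the haul-bot, the lift-bot, the scan-bot, the sort-bot | cell block B: the cut-bot, the weld-bot]
7. Guard goes to cell block B with the haul-bot.  [cell block A: the drill-bot, the grip-bot, the lift-bot, the scan-bot, the sort-bot | cell block B: the cut-bot, the haul-bot, the weld-bot]
8. Guard goes back to cell block A alone.  [cell block A: the drill-bot, the grip-bot, the lift-bot, the scan-bot, the sort-bot | cell block B: the cut-bot, the haul-bot, the weld-bot]
9. Guard goes to cell block B with the lift-bot.  [cell block A: the drill-bot, the grip-bot, the scan-bot, the sort-bot | cell block B: the cut-bot, the haul-bot, the lift-bot, the weld-bot]
10. Guard goes back to cell block A alone.  [cell block A: the drill-bot, the grip-bot, the scan-bot, the sort-bot | cell block B: the cut-bot, the haul-bot, the lift-bot, the weld-bot]
11. Guard goes to cell block B with the drill-bot.  [cell block A: the grip-bot, the scan-bot, the sort-bot | cell block B: the cut-bot, the drill-bot, the haul-bot, the lift-bot, the weld-bot]
12. Guard goes back to cell block A alone.  [cell block A: the grip-bot, the scan-bot, the sort-bot | cell block B: the cut-bot, the drill-bot, the haul-bot, the lift-bot, the weld-bot]
13. Guard goes to cell block B with the scan-bot.  [cell block A: the grip-bot, the sort-bot | cell block B: the cut-bot, the drill-bot, the haul-bot, the lift-bot, the scan-bot, the weld-bot]
14. Guard goes back to cell block A alone.  [cell block A: the grip-bot, the sort-bot | cell block B: the cut-bot, the drill-bot, the haul-bot, the lift-bot, the scan-bot, the weld-bot]
15. Guard goes to cell block B with the sort-bot.  [cell block A: the grip-bot | cell block B: the cut-bot, the drill-bot, the haul-bot, the lift-bot, the scan-bot, the sort-bot, the weld-bot]
16. Guard goes back to cell block A alone.  [cell block A: the grip-bot | cell block B: the cut-bot, the drill-bot, the haul-bot, the lift-bot, the scan-bot, the sort-bot, the weld-bot]
17. Guard goes to cell block B with the grip-bot.  [cell block A: — | cell block B: the cut-bot, the drill-bot, the grip-bot, the haul-bot, the lift-bot, the scan-bot, the sort-bot, the weld-bot]

Yes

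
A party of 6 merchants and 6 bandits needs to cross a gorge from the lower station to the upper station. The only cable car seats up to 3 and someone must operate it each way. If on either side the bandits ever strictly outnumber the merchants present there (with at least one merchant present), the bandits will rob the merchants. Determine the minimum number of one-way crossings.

impossible

Following every safe sequence of crossings from the start, the most of the 12 that can be at the upper station as the cable car arrives there on crossings 1, 3, 5 is 3, 5, 6 respectively; the best ever achieved is 6 of 12.
From crossing 7 on, no configuration arises that was not already reachable earlier: only 17 distinct safe configurations (who is on which side, and where the cable car is) can ever be reached, none of them has everyone across, and every continuation just revisits them. They are: 0 merchants + 0 bandits across (cable car back at the start); 0 merchants + 1 bandit across (cable car there); 0 merchants + 1 bandit across (cable car back at the start); 0 merchants + 2 bandits across (cable car there); 0 merchants + 2 bandits across (cable car back at the start); 0 merchants + 3 bandits across (cable car there); 0 merchants + 3 bandits across (cable car back at the start); 0 merchants + 4 bandits across (cable car there); 0 merchants + 4 bandits across (cable car back at the start); 0 merchants + 5 bandits across (cable car there); 0 merchants + 5 bandits across (cable car back at the start); 0 merchants + 6 bandits across (cable car there); 1 merchant + 1 bandit across (cable car there); 1 merchant + 1 bandit across (cable car back at the start); 2 merchants + 2 bandits across (cable car there); 2 merchants + 2 bandits across (cable car back at the start); 3 merchants + 3 bandits across (cable car there). So no valid plan exists.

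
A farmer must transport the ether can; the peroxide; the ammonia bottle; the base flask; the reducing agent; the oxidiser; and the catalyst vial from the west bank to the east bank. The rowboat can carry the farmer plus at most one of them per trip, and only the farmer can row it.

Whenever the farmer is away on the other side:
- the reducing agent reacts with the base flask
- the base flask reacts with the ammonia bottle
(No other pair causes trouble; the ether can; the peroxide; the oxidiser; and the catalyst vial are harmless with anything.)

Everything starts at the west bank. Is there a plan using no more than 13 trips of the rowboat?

No

Counting alone: the farmer can take at most 1 across per trip to the east bank, so moving all 7 needs at least 7 loaded trips out, with a return between consecutive ones — at least 13 crossings.
The safety rule pushes this higher. Following every safe sequence of crossings, the most of the 7 that can be at the east bank as the rowboat arrives there on crossing 13 is 6 — never all 7.
So the move cannot be finished within 13 crossings. (The shortest complete plan takes 15:)
1. Farmer goes to the east bank with the base flask.
2. Farmer goes back to the west bank alone.
3. Farmer goes to the east bank with the ether can.
4. Farmer goes back to the west bank alone.
5. Farmer goes to the east bank with the peroxide.
6. Farmer goes back to the west bank alone.
7. Farmer goes to the east bank with the ammonia bottle.
8. Farmer goes back to the west bank with the base flask.
9. Farmer goes to the east bank with the reducing agent.
10. Farmer goes back to the west bank alone.
11. Farmer goes to the east bank with the oxidiser.
12. Farmer goes back to the west bank alone.
13. Farmer goes to the east bank with the catalyst vial.
14. Farmer goes back to the west bank alone.
15. Farmer goes to the east bank with the base flask.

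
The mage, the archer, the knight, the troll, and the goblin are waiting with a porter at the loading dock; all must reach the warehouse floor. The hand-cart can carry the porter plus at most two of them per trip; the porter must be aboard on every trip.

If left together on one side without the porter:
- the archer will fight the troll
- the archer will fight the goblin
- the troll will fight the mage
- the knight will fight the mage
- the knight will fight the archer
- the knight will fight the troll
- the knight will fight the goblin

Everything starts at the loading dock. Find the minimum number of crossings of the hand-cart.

Whatever the first load, the items left behind include a forbidden pair without the porter. No opening move is safe, so no plan exists.

impossible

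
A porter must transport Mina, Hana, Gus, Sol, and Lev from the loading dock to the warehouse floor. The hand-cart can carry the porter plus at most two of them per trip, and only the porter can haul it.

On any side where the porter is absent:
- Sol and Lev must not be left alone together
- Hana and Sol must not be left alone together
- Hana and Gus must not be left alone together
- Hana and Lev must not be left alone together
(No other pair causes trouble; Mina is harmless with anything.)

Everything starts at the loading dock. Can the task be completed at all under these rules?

1. Porter goes to the warehouse floor with Hana and Sol.  [the loading dock: Gus, Lev, Mina | the warehouse floor: Hana, Sol]
2. Porter goes back to the loading dock with Hana.  [the loading dock: Gus, Hana, Lev, Mina | the warehouse floor: Sol]
3. Porter goes to the warehouse floor with Hana and Mina.  [the loading dock: Gus, Lev | the warehouse floor: Hana, Mina, Sol]
4. Porter goes back to the loading dock with Hana.  [the loading dock: Gus, Hana, Lev | the warehouse floor: Mina, Sol]
5. Porter goes to the warehouse floor with Gus and Hana.  [the loading dock: Lev | the warehouse floor: Gus, Hana, Mina, Sol]
6. Porter goes back to the loading dock with Hana.  [the loading dock: Hana, Lev | the warehouse floor: Gus, Mina, Sol]
7. Porter goes to the warehouse floor with Hana and Lev.  [the loading dock: — | the warehouse floor: Gus, Hana, Lev, Mina, Sol]

Yes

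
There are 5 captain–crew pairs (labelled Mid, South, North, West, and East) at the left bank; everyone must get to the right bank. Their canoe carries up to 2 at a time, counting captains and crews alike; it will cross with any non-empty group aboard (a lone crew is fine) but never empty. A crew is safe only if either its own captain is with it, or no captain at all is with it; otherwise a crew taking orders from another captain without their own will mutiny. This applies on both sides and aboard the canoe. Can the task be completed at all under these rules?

Following every safe sequence of crossings from the start, the most of the 10 that can be at the right bank as the canoe arrives there on crossings 1, 3, 5, 7 is 2, 3, 4, 5 respectively; the best ever achieved is 5 of 10.
From crossing 9 on, no configuration arises that was not already reachable earlier: only 82 distinct safe configurations (who is on which side, and where the canoe is) can ever be reached, none of them has everyone across, and every continuation just revisits them. So no valid plan exists.

No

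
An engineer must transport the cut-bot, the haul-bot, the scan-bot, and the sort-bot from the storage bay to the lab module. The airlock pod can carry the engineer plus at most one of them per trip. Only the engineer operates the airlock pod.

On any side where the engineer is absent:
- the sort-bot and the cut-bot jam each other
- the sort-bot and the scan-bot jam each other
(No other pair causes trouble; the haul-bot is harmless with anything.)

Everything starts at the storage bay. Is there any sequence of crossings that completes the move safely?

1. Engineer goes to the lab module with the sort-bot.
2. Engineer goes back to the storage bay alone.
3. Engineer goes to the lab module with the cut-bot.
4. Engineer goes back to the storage bay with the sort-bot.
5. Engineer goes to the lab module with the scan-bot.
6. Engineer goes back to the storage bay alone.
7. Engineer goes to the lab module with the haul-bot.
8. Engineer goes back to the storage bay alone.
9. Engineer goes to the lab module with the sort-bot.

Yes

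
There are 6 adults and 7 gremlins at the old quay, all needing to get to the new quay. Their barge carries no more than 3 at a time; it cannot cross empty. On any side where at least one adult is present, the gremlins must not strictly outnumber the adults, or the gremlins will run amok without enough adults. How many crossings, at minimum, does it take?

The gremlins already outnumber the adults at the old quay before anyone moves, so the starting position itself is disallowed.

impossible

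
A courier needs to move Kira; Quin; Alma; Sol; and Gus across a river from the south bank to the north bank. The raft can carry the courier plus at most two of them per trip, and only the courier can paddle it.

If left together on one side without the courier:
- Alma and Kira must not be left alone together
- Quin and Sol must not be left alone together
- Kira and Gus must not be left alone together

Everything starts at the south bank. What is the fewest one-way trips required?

Counting alone: the courier can take at most 2 across per trip to the north bank, so moving all 5 needs at least 3 loaded trips out, with a return between consecutive ones — at least 5 crossings.
The plan below uses exactly 5 crossings, so it is optimal:
1. Courier goes to the north bank with Kira and Quin.  [the south bank: Alma, Gus, Sol | the north bank: Kira, Quin]
2. Courier goes back to the south bank alone.  [the south bank: Alma, Gus, Sol | the north bank: Kira, Quin]
3. Courier goes to the north bank with Alma and Gus.  [the south bank: Sol | the north bank: Alma, Gus, Kira, Quin]
4. Courier goes back to the south bank with Kira.  [the south bank: Kira, Sol | the north bank: Alma, Gus, Quin]
5. Courier goes to the north bank with Kira and Sol.  [the south bank: — | the north bank: Alma, Gus, Kira, Quin, Sol]

5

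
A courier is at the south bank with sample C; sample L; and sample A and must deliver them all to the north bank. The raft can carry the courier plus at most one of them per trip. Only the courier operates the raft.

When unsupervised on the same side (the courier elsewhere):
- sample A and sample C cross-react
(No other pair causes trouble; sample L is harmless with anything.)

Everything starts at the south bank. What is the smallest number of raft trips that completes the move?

Counting alone: the courier can take at most 1 across per trip to the north bank, so moving all 3 needs at least 3 loaded trips out, with a return between consecutive ones — at least 5 crossings.
The plan below uses exactly 5 crossings, so it is optimal:
1. Courier goes to the north bank with sample C.  [the south bank: sample A, sample L | the north bank: sample C]
2. Courier goes back to the south bank alone.  [the south bank: sample A, sample L | the north bank: sample C]
3. Courier goes to the north bank with sample L.  [the south bank: sample A | the north bank: sample C, sample L]
4. Courier goes back to the south bank alone.  [the south bank: sample A | the north bank: sample C, sample L]
5. Courier goes to the north bank with sample A.  [the south bank: — | the north bank: sample A, sample C, sample L]

5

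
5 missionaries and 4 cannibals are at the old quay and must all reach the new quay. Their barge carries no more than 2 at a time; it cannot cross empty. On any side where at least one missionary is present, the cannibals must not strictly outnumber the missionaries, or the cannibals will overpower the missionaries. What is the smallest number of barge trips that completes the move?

Counting alone: each trip to the new quay takes at most 2 across and each return brings at least 1 back, so after t trips out (and t−1 returns) at most 2t − (t−1) of the 9 are across; that first reaches 9 at t = 8, so at least 15 crossings are needed.
The plan below uses exactly 15 crossings, so it is optimal:
1. 2 cannibals → the new quay.  (the old quay: 5M 2C; the new quay: 0M 2C)
2. 1 cannibal ← the old quay.  (the old quay: 5M 3C; the new quay: 0M 1C)
3. 2 cannibals → the new quay.  (the old quay: 5M 1C; the new quay: 0M 3C)
4. 1 cannibal ← the old quay.  (the old quay: 5M 2C; the new quay: 0M 2C)
5. 2 missionaries → the new quay.  (the old quay: 3M 2C; the new quay: 2M 2C)
6. 1 cannibal ← the old quay.  (the old quay: 3M 3C; the new quay: 2M 1C)
7. 1 missionary and 1 cannibal → the new quay.  (the old quay: 2M 2C; the new quay: 3M 2C)
8. 1 missionary ← the old quay.  (the old quay: 3M 2C; the new quay: 2M 2C)
9. 1 missionary and 1 cannibal → the new quay.  (the old quay: 2M 1C; the new quay: 3M 3C)
10. 1 cannibal ← the old quay.  (the old quay: 2M 2C; the new quay: 3M 2C)
11. 1 missionary and 1 cannibal → the new quay.  (the old quay: 1M 1C; the new quay: 4M 3C)
12. 1 missionary ← the old quay.  (the old quay: 2M 1C; the new quay: 3M 3C)
13. 1 missionary and 1 cannibal → the new quay.  (the old quay: 1M 0C; the new quay: 4M 4C)
14. 1 cannibal ← the old quay.  (the old quay: 1M 1C; the new quay: 4M 3C)
15. 1 missionary and 1 cannibal → the new quay.  (the old quay: 0M 0C; the new quay: 5M 4C)

15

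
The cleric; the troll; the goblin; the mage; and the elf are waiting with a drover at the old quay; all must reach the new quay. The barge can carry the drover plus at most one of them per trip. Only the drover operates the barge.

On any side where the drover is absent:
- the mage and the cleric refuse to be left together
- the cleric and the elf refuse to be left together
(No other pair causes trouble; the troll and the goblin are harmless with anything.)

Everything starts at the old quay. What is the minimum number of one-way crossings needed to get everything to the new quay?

Counting alone: the drover can take at most 1 across per trip to the new quay, so moving all 5 needs at least 5 loaded trips out, with a return between consecutive ones — at least 9 crossings.
The safety rule pushes this higher. Following every safe sequence of crossings, the most of the 5 that can be at the new quay as the barge arrives there on crossing 9 is 4 — never all 5.
So no plan with fewer than 11 crossings exists, and this one achieves 11:
1. Drover goes to the new quay with the cleric.  [the old quay: the elf, the goblin, the mage, the troll | the new quay: the cleric]
2. Drover goes back to the old quay alone.  [the old quay: the elf, the goblin, the mage, the troll | the new quay: the cleric]
3. Drover goes to the new quay with the troll.  [the old quay: the elf, the goblin, the mage | the new quay: the cleric, the troll]
4. Drover goes back to the old quay alone.  [the old quay: the elf, the goblin, the mage | the new quay: the cleric, the troll]
5. Drover goes to the new quay with the goblin.  [the old quay: the elf, the mage | the new quay: the cleric, the goblin, the troll]
6. Drover goes back to the old quay alone.  [the old quay: the elf, the mage | the new quay: the cleric, the goblin, the troll]
7. Drover goes to the new quay with the mage.  [the old quay: the elf | the new quay: the cleric, the goblin, the mage, the troll]
8. Drover goes back to the old quay with the cleric.  [the old quay: the cleric, the elf | the new quay: the goblin, the mage, the troll]
9. Drover goes to the new quay with the elf.  [the old quay: the cleric | the new quay: the elf, the goblin, the mage, the troll]
10. Drover goes back to the old quay alone.  [the old quay: the cleric | the new quay: the elf, the goblin, the mage, the troll]
11. Drover goes to the new quay with the cleric.  [the old quay: — | the new quay: the cleric, the elf, the goblin, the mage, the troll]

11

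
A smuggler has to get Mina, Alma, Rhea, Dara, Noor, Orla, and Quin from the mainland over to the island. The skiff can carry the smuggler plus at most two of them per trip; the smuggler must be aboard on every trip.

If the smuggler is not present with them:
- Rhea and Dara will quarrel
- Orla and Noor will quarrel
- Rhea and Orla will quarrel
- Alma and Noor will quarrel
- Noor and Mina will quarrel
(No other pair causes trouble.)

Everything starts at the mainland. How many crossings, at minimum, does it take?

Counting alone: the smuggler can take at most 2 across per trip to the island, so moving all 7 needs at least 4 loaded trips out, with a return between consecutive ones — at least 7 crossings.
The safety rule pushes this higher. Following every safe sequence of crossings, the most of the 7 that can be at the island as the skiff arrives there on crossing 7 is 6 — never all 7.
So no plan with fewer than 9 crossings exists, and this one achieves 9:
1. Smuggler goes to the island with Noor and Rhea.  [the mainland: Alma, Dara, Mina, Orla, Quin | the island: Noor, Rhea]
2. Smuggler goes back to the mainland alone.  [the mainland: Alma, Dara, Mina, Orla, Quin | the island: Noor, Rhea]
3. Smuggler goes to the island with Mina.  [the mainland: Alma, Dara, Orla, Quin | the island: Mina, Noor, Rhea]
4. Smuggler goes back to the mainland with Noor.  [the mainland: Alma, Dara, Noor, Orla, Quin | the island: Mina, Rhea]
5. Smuggler goes to the island with Alma and Orla.  [the mainland: Dara, Noor, Quin | the island: Alma, Mina, Orla, Rhea]
6. Smuggler goes back to the mainland with Rhea.  [the mainland: Dara, Noor, Quin, Rhea | the island: Alma, Mina, Orla]
7. Smuggler goes to the island with Dara and Quin.  [the mainland: Noor, Rhea | the island: Alma, Dara, Mina, Orla, Quin]
8. Smuggler goes back to the mainland alone.  [the mainland: Noor, Rhea | the island: Alma, Dara, Mina, Orla, Quin]
9. Smuggler goes to the island with Noor and Rhea.  [the mainland: — | the island: Alma, Dara, Mina, Noor, Orla, Quin, Rhea]

9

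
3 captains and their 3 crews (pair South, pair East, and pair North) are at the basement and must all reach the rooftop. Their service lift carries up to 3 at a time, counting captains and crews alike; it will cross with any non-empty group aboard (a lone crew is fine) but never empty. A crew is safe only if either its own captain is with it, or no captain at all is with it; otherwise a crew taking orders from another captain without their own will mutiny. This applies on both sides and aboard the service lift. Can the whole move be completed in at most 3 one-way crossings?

Counting alone: each trip to the rooftop takes at most 3 across and each return brings at least 1 back, so after t trips out (and t−1 returns) at most 3t − (t−1) of the 6 are across; that first reaches 6 at t = 3, so at least 5 crossings are needed.
Since 3 < 5, 3 crossings cannot be enough. (The shortest complete plan in fact takes 5:)
1. captain South and crew South cross → the rooftop.
2. captain South crosses ← the basement.
3. captain East, captain North, and captain South cross → the rooftop.
4. crew South crosses ← the basement.
5. crew East, crew North, and crew South cross → the rooftop.

No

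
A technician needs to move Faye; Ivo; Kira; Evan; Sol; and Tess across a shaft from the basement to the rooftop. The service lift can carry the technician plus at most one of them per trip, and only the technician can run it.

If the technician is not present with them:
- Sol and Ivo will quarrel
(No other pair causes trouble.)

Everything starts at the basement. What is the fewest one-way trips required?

11

Counting alone: the technician can take at most 1 across per trip to the rooftop, so moving all 6 needs at least 6 loaded trips out, with a return between consecutive ones — at least 11 crossings.
The plan below uses exactly 11 crossings, so it is optimal:
1. Technician goes to the rooftop with Ivo.
2. Technician goes back to the basement alone.
3. Technician goes to the rooftop with Faye.
4. Technician goes back to the basement alone.
5. Technician goes to the rooftop with Kira.
6. Technician goes back to the basement alone.
7. Technician goes to the rooftop with Evan.
8. Technician goes back to the basement alone.
9. Technician goes to the rooftop with Tess.
10. Technician goes back to the basement alone.
11. Technician goes to the rooftop with Sol.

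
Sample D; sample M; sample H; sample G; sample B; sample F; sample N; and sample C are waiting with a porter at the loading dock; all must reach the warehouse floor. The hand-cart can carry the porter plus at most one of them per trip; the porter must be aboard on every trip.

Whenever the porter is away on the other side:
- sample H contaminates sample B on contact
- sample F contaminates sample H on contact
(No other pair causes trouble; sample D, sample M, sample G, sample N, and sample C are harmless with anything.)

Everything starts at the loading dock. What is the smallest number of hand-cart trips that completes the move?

Counting alone: the porter can take at most 1 across per trip to the warehouse floor, so moving all 8 needs at least 8 loaded trips out, with a return between consecutive ones — at least 15 crossings.
The safety rule pushes this higher. Following every safe sequence of crossings, the most of the 8 that can be at the warehouse floor as the hand-cart arrives there on crossing 15 is 7 — never all 8.
So no plan with fewer than 17 crossings exists, and this one achieves 17:
1. Porter goes to the warehouse floor with sample H.
2. Porter goes back to the loading dock alone.
3. Porter goes to the warehouse floor with sample D.
4. Porter goes back to the loading dock alone.
5. Porter goes to the warehouse floor with sample M.
6. Porter goes back to the loading dock alone.
7. Porter goes to the warehouse floor with sample G.
8. Porter goes back to the loading dock alone.
9. Porter goes to the warehouse floor with sample B.
10. Porter goes back to the loading dock with sample H.
11. Porter goes to the warehouse floor with sample F.
12. Porter goes back to the loading dock alone.
13. Porter goes to the warehouse floor with sample N.
14. Porter goes back to the loading dock alone.
15. Porter goes to the warehouse floor with sample C.
16. Porter goes back to the loading dock alone.
17. Porter goes to the warehouse floor with sample H.

17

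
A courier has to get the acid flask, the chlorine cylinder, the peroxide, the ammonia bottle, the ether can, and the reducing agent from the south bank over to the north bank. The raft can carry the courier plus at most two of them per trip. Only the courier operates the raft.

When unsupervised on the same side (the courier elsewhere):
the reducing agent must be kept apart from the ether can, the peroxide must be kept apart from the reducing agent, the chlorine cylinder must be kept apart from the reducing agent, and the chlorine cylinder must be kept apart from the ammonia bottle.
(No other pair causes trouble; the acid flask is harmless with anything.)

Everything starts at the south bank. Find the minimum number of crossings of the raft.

Counting alone: the courier can take at most 2 across per trip to the north bank, so moving all 6 needs at least 3 loaded trips out, with a return between consecutive ones — at least 5 crossings.
The safety rule pushes this higher. Following every safe sequence of crossings, the most of the 6 that can be at the north bank as the raft arrives there on crossing 5 is 5 — never all 6.
So no plan with fewer than 7 crossings exists, and this one achieves 7:
1. Courier goes to the north bank with the chlorine cylinder and the reducing agent.  [the south bank: the acid flask, the ammonia bottle, the ether can, the peroxide | the north bank: the chlorine cylinder, the reducing agent]
2. Courier goes back to the south bank with the chlorine cylinder.  [the south bank: the acid flask, the ammonia bottle, the chlorine cylinder, the ether can, the peroxide | the north bank: the reducing agent]
3. Courier goes to the north bank with the acid flask and the chlorine cylinder.  [the south bank: the ammonia bottle, the ether can, the peroxide | the north bank: the acid flask, the chlorine cylinder, the reducing agent]
4. Courier goes back to the south bank with the reducing agent.  [the south bank: the ammonia bottle, the ether can, the peroxide, the reducing agent | the north bank: the acid flask, the chlorine cylinder]
5. Courier goes to the north bank with the ether can and the peroxide.  [the south bank: the ammonia bottle, the reducing agent | the north bank: the acid flask, the chlorine cylinder, the ether can, the peroxide]
6. Courier goes back to the south bank alone.  [the south bank: the ammonia bottle, the reducing agent | the north bank: the acid flask, the chlorine cylinder, the ether can, the peroxide]
7. Courier goes to the north bank with the ammonia bottle and the reducing agent.  [the south bank: — | the north bank: the acid flask, the ammonia bottle, the chlorine cylinder, the ether can, the peroxide, the reducing agent]

7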